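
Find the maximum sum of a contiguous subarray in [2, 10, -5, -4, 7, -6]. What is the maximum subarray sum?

Using Kadane's algorithm on [2, 10, -5, -4, 7, -6]:

Scanning through the array:
Position 1 (value 10): max_ending_here = 12, max_so_far = 12
Position 2 (value -5): max_ending_here = 7, max_so_far = 12
Position 3 (value -4): max_ending_here = 3, max_so_far = 12
Position 4 (value 7): max_ending_here = 10, max_so_far = 12
Position 5 (value -6): max_ending_here = 4, max_so_far = 12

Maximum subarray: [2, 10]
Maximum sum: 12

The maximum subarray is [2, 10] with sum 12. This subarray runs from index 0 to index 1.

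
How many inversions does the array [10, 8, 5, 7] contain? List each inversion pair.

Finding inversions in [10, 8, 5, 7]:

(0, 1): arr[0]=10 > arr[1]=8
(0, 2): arr[0]=10 > arr[2]=5
(0, 3): arr[0]=10 > arr[3]=7
(1, 2): arr[1]=8 > arr[2]=5
(1, 3): arr[1]=8 > arr[3]=7

Total inversions: 5

The array has 5 inversion(s): (0,1), (0,2), (0,3), (1,2), (1,3). Each pair (i,j) satisfies i < j and arr[i] > arr[j].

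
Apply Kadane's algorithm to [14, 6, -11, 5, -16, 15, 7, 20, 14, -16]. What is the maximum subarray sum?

Using Kadane's algorithm on [14, 6, -11, 5, -16, 15, 7, 20, 14, -16]:

Scanning through the array:
Position 1 (value 6): max_ending_here = 20, max_so_far = 20
Position 2 (value -11): max_ending_here = 9, max_so_far = 20
Position 3 (value 5): max_ending_here = 14, max_so_far = 20
Position 4 (value -16): max_ending_here = -2, max_so_far = 20
Position 5 (value 15): max_ending_here = 15, max_so_far = 20
Position 6 (value 7): max_ending_here = 22, max_so_far = 22
Position 7 (value 20): max_ending_here = 42, max_so_far = 42
Position 8 (value 14): max_ending_here = 56, max_so_far = 56
Position 9 (value -16): max_ending_here = 40, max_so_far = 56

Maximum subarray: [15, 7, 20, 14]
Maximum sum: 56

The maximum subarray is [15, 7, 20, 14] with sum 56. This subarray runs from index 5 to index 8.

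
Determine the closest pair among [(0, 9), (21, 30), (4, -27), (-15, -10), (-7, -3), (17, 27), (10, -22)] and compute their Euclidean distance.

Computing all pairwise distances among 7 points:

d((0, 9), (21, 30)) = 29.6985
d((0, 9), (4, -27)) = 36.2215
d((0, 9), (-15, -10)) = 24.2074
d((0, 9), (-7, -3)) = 13.8924
d((0, 9), (17, 27)) = 24.7588
d((0, 9), (10, -22)) = 32.573
d((21, 30), (4, -27)) = 59.4811
d((21, 30), (-15, -10)) = 53.8145
d((21, 30), (-7, -3)) = 43.2782
d((21, 30), (17, 27)) = 5.0 <-- minimum
d((21, 30), (10, -22)) = 53.1507
d((4, -27), (-15, -10)) = 25.4951
d((4, -27), (-7, -3)) = 26.4008
d((4, -27), (17, 27)) = 55.5428
d((4, -27), (10, -22)) = 7.8102
d((-15, -10), (-7, -3)) = 10.6301
d((-15, -10), (17, 27)) = 48.9183
d((-15, -10), (10, -22)) = 27.7308
d((-7, -3), (17, 27)) = 38.4187
d((-7, -3), (10, -22)) = 25.4951
d((17, 27), (10, -22)) = 49.4975

Closest pair: (21, 30) and (17, 27) with distance 5.0

The closest pair is (21, 30) and (17, 27) with Euclidean distance 5.0. For 7 points, brute-force pairwise comparison is shown above. For large n, the divide-and-conquer algorithm (sort by x, recurse on halves, check the dividing strip) achieves O(n log n).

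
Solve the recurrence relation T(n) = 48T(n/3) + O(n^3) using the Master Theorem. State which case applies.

Master Theorem for T(n) = 48T(n/3) + O(n^3):

a = 48, b = 3, c = 3
log_b(a) = log_3(48) = 3.5237

Case 1: c = 3 < log_3(48) = 3.5237
T(n) = O(n^(log_3 48))

For T(n) = 48T(n/3) + O(n^3): log_3(48) = 3.5237. This is Case 1 of the Master Theorem (c < log_b(a), work dominated by leaves), giving O(n^(log_3 48)).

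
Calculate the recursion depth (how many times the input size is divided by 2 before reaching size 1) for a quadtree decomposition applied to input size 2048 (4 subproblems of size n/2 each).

For divide and conquer with division factor 2:

Problem sizes at each level:
Level 0: 2048
Level 1: 1024
Level 2: 512
Level 3: 256
Level 4: 128
Level 5: 64
Level 6: 32
Level 7: 16
Level 8: 8
Level 9: 4
Level 10: 2
Level 11: 1

The root is level 0 and the size-1 base case is level 11 (the tree spans levels 0 through 11, i.e. 12 levels counting the root), so the depth is the number of divisions: log_2(2048) = 11

The recursion tree depth is log_2(2048) = 11. At each level, the problem size is divided by 2, so it takes 11 divisions to reduce to a base case of size 1. The algorithm makes 4 recursive calls at each level.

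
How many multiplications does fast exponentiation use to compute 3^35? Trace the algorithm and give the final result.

Computing 3^35 by squaring (build up from 3^1; each line after the first costs one multiplication):

3^1 = 3
3^2 = (3^1)^2 = 3^2 = 9
3^4 = (3^2)^2 = 9^2 = 81
3^8 = (3^4)^2 = 81^2 = 6561
3^16 = (3^8)^2 = 6561^2 = 43046721
3^17 = 3 * 3^16 = 3 * 43046721 = 129140163
3^34 = (3^17)^2 = 129140163^2 = 16677181699666569
3^35 = 3 * 3^34 = 3 * 16677181699666569 = 50031545098999707

Result: 50031545098999707
Multiplications needed: 7 (7 lines after 3^1)

3^35 = 50031545098999707. Using exponentiation by squaring, this requires 7 multiplications. The key idea: if the exponent is even, square the half-power; if odd, multiply by the base once.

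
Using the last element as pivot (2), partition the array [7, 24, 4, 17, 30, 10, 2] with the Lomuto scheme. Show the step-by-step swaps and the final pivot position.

Lomuto partition with pivot = 2:

Initial array: [7, 24, 4, 17, 30, 10, 2]

arr[0]=7 > 2: no swap
arr[1]=24 > 2: no swap
arr[2]=4 > 2: no swap
arr[3]=17 > 2: no swap
arr[4]=30 > 2: no swap
arr[5]=10 > 2: no swap

Place pivot at position 0: [2, 24, 4, 17, 30, 10, 7]
Pivot position: 0

After partitioning with pivot 2, the array becomes [2, 24, 4, 17, 30, 10, 7]. The pivot is placed at index 0. All elements to the left of the pivot are <= 2, and all elements to the right are > 2.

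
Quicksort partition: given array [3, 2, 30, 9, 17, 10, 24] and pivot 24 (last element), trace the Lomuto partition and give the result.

Lomuto partition with pivot = 24:

Initial array: [3, 2, 30, 9, 17, 10, 24]

arr[0]=3 <= 24: swap with position 0, array becomes [3, 2, 30, 9, 17, 10, 24]
arr[1]=2 <= 24: swap with position 1, array becomes [3, 2, 30, 9, 17, 10, 24]
arr[2]=30 > 24: no swap
arr[3]=9 <= 24: swap with position 2, array becomes [3, 2, 9, 30, 17, 10, 24]
arr[4]=17 <= 24: swap with position 3, array becomes [3, 2, 9, 17, 30, 10, 24]
arr[5]=10 <= 24: swap with position 4, array becomes [3, 2, 9, 17, 10, 30, 24]

Place pivot at position 5: [3, 2, 9, 17, 10, 24, 30]
Pivot position: 5

After partitioning with pivot 24, the array becomes [3, 2, 9, 17, 10, 24, 30]. The pivot is placed at index 5. All elements to the left of the pivot are <= 24, and all elements to the right are > 24.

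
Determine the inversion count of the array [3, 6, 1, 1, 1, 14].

Finding inversions in [3, 6, 1, 1, 1, 14]:

(0, 2): arr[0]=3 > arr[2]=1
(0, 3): arr[0]=3 > arr[3]=1
(0, 4): arr[0]=3 > arr[4]=1
(1, 2): arr[1]=6 > arr[2]=1
(1, 3): arr[1]=6 > arr[3]=1
(1, 4): arr[1]=6 > arr[4]=1

Total inversions: 6

The array has 6 inversion(s): (0,2), (0,3), (0,4), (1,2), (1,3), (1,4). Each pair (i,j) satisfies i < j and arr[i] > arr[j].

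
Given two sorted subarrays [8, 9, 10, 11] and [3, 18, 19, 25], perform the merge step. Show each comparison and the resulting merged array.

Merging process:

Compare 8 vs 3: take 3 from right. Merged: [3]
Compare 8 vs 18: take 8 from left. Merged: [3, 8]
Compare 9 vs 18: take 9 from left. Merged: [3, 8, 9]
Compare 10 vs 18: take 10 from left. Merged: [3, 8, 9, 10]
Compare 11 vs 18: take 11 from left. Merged: [3, 8, 9, 10, 11]
Append remaining from right: [18, 19, 25]. Merged: [3, 8, 9, 10, 11, 18, 19, 25]

Final merged array: [3, 8, 9, 10, 11, 18, 19, 25]
Total comparisons: 5

The merged array is [3, 8, 9, 10, 11, 18, 19, 25], requiring 5 comparisons. The merge step runs in O(n) time where n is the total number of elements.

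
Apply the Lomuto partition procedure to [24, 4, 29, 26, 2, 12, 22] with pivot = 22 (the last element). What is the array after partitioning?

Lomuto partition with pivot = 22:

Initial array: [24, 4, 29, 26, 2, 12, 22]

arr[0]=24 > 22: no swap
arr[1]=4 <= 22: swap with position 0, array becomes [4, 24, 29, 26, 2, 12, 22]
arr[2]=29 > 22: no swap
arr[3]=26 > 22: no swap
arr[4]=2 <= 22: swap with position 1, array becomes [4, 2, 29, 26, 24, 12, 22]
arr[5]=12 <= 22: swap with position 2, array becomes [4, 2, 12, 26, 24, 29, 22]

Place pivot at position 3: [4, 2, 12, 22, 24, 29, 26]
Pivot position: 3

After partitioning with pivot 22, the array becomes [4, 2, 12, 22, 24, 29, 26]. The pivot is placed at index 3. All elements to the left of the pivot are <= 22, and all elements to the right are > 22.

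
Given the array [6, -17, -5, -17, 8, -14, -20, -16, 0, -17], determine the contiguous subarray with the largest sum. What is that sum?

Using Kadane's algorithm on [6, -17, -5, -17, 8, -14, -20, -16, 0, -17]:

Scanning through the array:
Position 1 (value -17): max_ending_here = -11, max_so_far = 6
Position 2 (value -5): max_ending_here = -5, max_so_far = 6
Position 3 (value -17): max_ending_here = -17, max_so_far = 6
Position 4 (value 8): max_ending_here = 8, max_so_far = 8
Position 5 (value -14): max_ending_here = -6, max_so_far = 8
Position 6 (value -20): max_ending_here = -20, max_so_far = 8
Position 7 (value -16): max_ending_here = -16, max_so_far = 8
Position 8 (value 0): max_ending_here = 0, max_so_far = 8
Position 9 (value -17): max_ending_here = -17, max_so_far = 8

Maximum subarray: [8]
Maximum sum: 8

The maximum subarray is [8] with sum 8. This subarray runs from index 4 to index 4.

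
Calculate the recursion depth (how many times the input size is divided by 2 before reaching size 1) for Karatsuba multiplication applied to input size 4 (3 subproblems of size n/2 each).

For divide and conquer with division factor 2:

Problem sizes at each level:
Level 0: 4
Level 1: 2
Level 2: 1

The root is level 0 and the size-1 base case is level 2 (the tree spans levels 0 through 2, i.e. 3 levels counting the root), so the depth is the number of divisions: log_2(4) = 2

The recursion tree depth is log_2(4) = 2. At each level, the problem size is divided by 2, so it takes 2 divisions to reduce to a base case of size 1. The algorithm makes 3 recursive calls at each level.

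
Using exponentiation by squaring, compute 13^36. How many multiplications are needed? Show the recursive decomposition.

Computing 13^36 by squaring (build up from 13^1; each line after the first costs one multiplication):

13^1 = 13
13^2 = (13^1)^2 = 13^2 = 169
13^4 = (13^2)^2 = 169^2 = 28561
13^8 = (13^4)^2 = 28561^2 = 815730721
13^9 = 13 * 13^8 = 13 * 815730721 = 10604499373
13^18 = (13^9)^2 = 10604499373^2 = 112455406951957393129
13^36 = (13^18)^2 = 112455406951957393129^2 = 12646218552730347184269489080961456410641

Result: 12646218552730347184269489080961456410641
Multiplications needed: 6 (6 lines after 13^1)

13^36 = 12646218552730347184269489080961456410641. Using exponentiation by squaring, this requires 6 multiplications. The key idea: if the exponent is even, square the half-power; if odd, multiply by the base once.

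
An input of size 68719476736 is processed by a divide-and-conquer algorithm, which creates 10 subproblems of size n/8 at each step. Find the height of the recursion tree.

For divide and conquer with division factor 8:

Problem sizes at each level:
Level 0: 68719476736
Level 1: 8589934592
Level 2: 1073741824
Level 3: 134217728
Level 4: 16777216
Level 5: 2097152
Level 6: 262144
Level 7: 32768
Level 8: 4096
Level 9: 512
Level 10: 64
Level 11: 8
Level 12: 1

The root is level 0 and the size-1 base case is level 12 (the tree spans levels 0 through 12, i.e. 13 levels counting the root), so the depth is the number of divisions: log_8(68719476736) = 12

The recursion tree depth is log_8(68719476736) = 12. At each level, the problem size is divided by 8, so it takes 12 divisions to reduce to a base case of size 1. The algorithm makes 10 recursive calls at each level.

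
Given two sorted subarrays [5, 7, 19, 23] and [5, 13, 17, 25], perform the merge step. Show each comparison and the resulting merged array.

Merging process:

Compare 5 vs 5: take 5 from left. Merged: [5]
Compare 7 vs 5: take 5 from right. Merged: [5, 5]
Compare 7 vs 13: take 7 from left. Merged: [5, 5, 7]
Compare 19 vs 13: take 13 from right. Merged: [5, 5, 7, 13]
Compare 19 vs 17: take 17 from right. Merged: [5, 5, 7, 13, 17]
Compare 19 vs 25: take 19 from left. Merged: [5, 5, 7, 13, 17, 19]
Compare 23 vs 25: take 23 from left. Merged: [5, 5, 7, 13, 17, 19, 23]
Append remaining from right: [25]. Merged: [5, 5, 7, 13, 17, 19, 23, 25]

Final merged array: [5, 5, 7, 13, 17, 19, 23, 25]
Total comparisons: 7

The merged array is [5, 5, 7, 13, 17, 19, 23, 25], requiring 7 comparisons. The merge step runs in O(n) time where n is the total number of elements.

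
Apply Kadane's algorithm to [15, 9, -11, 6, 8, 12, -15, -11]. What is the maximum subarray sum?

Using Kadane's algorithm on [15, 9, -11, 6, 8, 12, -15, -11]:

Scanning through the array:
Position 1 (value 9): max_ending_here = 24, max_so_far = 24
Position 2 (value -11): max_ending_here = 13, max_so_far = 24
Position 3 (value 6): max_ending_here = 19, max_so_far = 24
Position 4 (value 8): max_ending_here = 27, max_so_far = 27
Position 5 (value 12): max_ending_here = 39, max_so_far = 39
Position 6 (value -15): max_ending_here = 24, max_so_far = 39
Position 7 (value -11): max_ending_here = 13, max_so_far = 39

Maximum subarray: [15, 9, -11, 6, 8, 12]
Maximum sum: 39

The maximum subarray is [15, 9, -11, 6, 8, 12] with sum 39. This subarray runs from index 0 to index 5.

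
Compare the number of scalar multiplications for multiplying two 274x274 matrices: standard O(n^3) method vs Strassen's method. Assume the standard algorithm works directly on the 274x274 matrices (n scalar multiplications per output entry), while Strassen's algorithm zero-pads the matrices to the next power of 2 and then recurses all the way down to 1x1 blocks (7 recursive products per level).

Matrix multiplication for 274x274 matrices:

Strassen's algorithm requires power-of-2 dimensions. Pad 274x274 to 512x512 (next power of 2).

Standard algorithm: 274^3 = 20570824 multiplications
Strassen's algorithm: 7^(log2(512)) = 7^9 = 40353607 multiplications
Difference: 20570824 - 40353607 = -19782783 (Strassen uses MORE here due to padding overhead — for small or just-over-power-of-2 n, padding can outweigh the per-level savings)

Standard: 20570824 multiplications (274^3). Strassen: 40353607 multiplications (7^9, after padding to 512x512). Strassen reduces 8 recursive multiplications to 7 at each level.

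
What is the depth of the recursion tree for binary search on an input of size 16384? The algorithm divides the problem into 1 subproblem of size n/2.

For divide and conquer with division factor 2:

Problem sizes at each level:
Level 0: 16384
Level 1: 8192
Level 2: 4096
Level 3: 2048
Level 4: 1024
Level 5: 512
Level 6: 256
Level 7: 128
Level 8: 64
Level 9: 32
Level 10: 16
Level 11: 8
Level 12: 4
Level 13: 2
Level 14: 1

The root is level 0 and the size-1 base case is level 14 (the tree spans levels 0 through 14, i.e. 15 levels counting the root), so the depth is the number of divisions: log_2(16384) = 14

The recursion tree depth is log_2(16384) = 14. At each level, the problem size is divided by 2, so it takes 14 divisions to reduce to a base case of size 1. The algorithm makes 1 recursive call at each level.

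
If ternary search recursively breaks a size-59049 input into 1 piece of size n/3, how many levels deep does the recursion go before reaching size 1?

For divide and conquer with division factor 3:

Problem sizes at each level:
Level 0: 59049
Level 1: 19683
Level 2: 6561
Level 3: 2187
Level 4: 729
Level 5: 243
Level 6: 81
Level 7: 27
Level 8: 9
Level 9: 3
Level 10: 1

The root is level 0 and the size-1 base case is level 10 (the tree spans levels 0 through 10, i.e. 11 levels counting the root), so the depth is the number of divisions: log_3(59049) = 10

The recursion tree depth is log_3(59049) = 10. At each level, the problem size is divided by 3, so it takes 10 divisions to reduce to a base case of size 1. The algorithm makes 1 recursive call at each level.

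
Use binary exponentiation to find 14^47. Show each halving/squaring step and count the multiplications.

Computing 14^47 by squaring (build up from 14^1; each line after the first costs one multiplication):

14^1 = 14
14^2 = (14^1)^2 = 14^2 = 196
14^4 = (14^2)^2 = 196^2 = 38416
14^5 = 14 * 14^4 = 14 * 38416 = 537824
14^10 = (14^5)^2 = 537824^2 = 289254654976
14^11 = 14 * 14^10 = 14 * 289254654976 = 4049565169664
14^22 = (14^11)^2 = 4049565169664^2 = 16398978063355821105872896
14^23 = 14 * 14^22 = 14 * 16398978063355821105872896 = 229585692886981495482220544
14^46 = (14^23)^2 = 229585692886981495482220544^2 = 52709590378395385649697127909589319306203213055655936
14^47 = 14 * 14^46 = 14 * 52709590378395385649697127909589319306203213055655936 = 737934265297535399095759790734250470286844982779183104

Result: 737934265297535399095759790734250470286844982779183104
Multiplications needed: 9 (9 lines after 14^1)

14^47 = 737934265297535399095759790734250470286844982779183104. Using exponentiation by squaring, this requires 9 multiplications. The key idea: if the exponent is even, square the half-power; if odd, multiply by the base once.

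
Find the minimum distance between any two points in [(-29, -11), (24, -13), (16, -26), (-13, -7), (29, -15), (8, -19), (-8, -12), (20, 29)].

Computing all pairwise distances among 8 points:

d((-29, -11), (24, -13)) = 53.0377
d((-29, -11), (16, -26)) = 47.4342
d((-29, -11), (-13, -7)) = 16.4924
d((-29, -11), (29, -15)) = 58.1378
d((-29, -11), (8, -19)) = 37.855
d((-29, -11), (-8, -12)) = 21.0238
d((-29, -11), (20, 29)) = 63.2535
d((24, -13), (16, -26)) = 15.2643
d((24, -13), (-13, -7)) = 37.4833
d((24, -13), (29, -15)) = 5.3852 <-- minimum
d((24, -13), (8, -19)) = 17.088
d((24, -13), (-8, -12)) = 32.0156
d((24, -13), (20, 29)) = 42.19
d((16, -26), (-13, -7)) = 34.6699
d((16, -26), (29, -15)) = 17.0294
d((16, -26), (8, -19)) = 10.6301
d((16, -26), (-8, -12)) = 27.7849
d((16, -26), (20, 29)) = 55.1453
d((-13, -7), (29, -15)) = 42.7551
d((-13, -7), (8, -19)) = 24.1868
d((-13, -7), (-8, -12)) = 7.0711
d((-13, -7), (20, 29)) = 48.8365
d((29, -15), (8, -19)) = 21.3776
d((29, -15), (-8, -12)) = 37.1214
d((29, -15), (20, 29)) = 44.911
d((8, -19), (-8, -12)) = 17.4642
d((8, -19), (20, 29)) = 49.4773
d((-8, -12), (20, 29)) = 49.6488

Closest pair: (24, -13) and (29, -15) with distance 5.3852

The closest pair is (24, -13) and (29, -15) with Euclidean distance 5.3852. For 8 points, brute-force pairwise comparison is shown above. For large n, the divide-and-conquer algorithm (sort by x, recurse on halves, check the dividing strip) achieves O(n log n).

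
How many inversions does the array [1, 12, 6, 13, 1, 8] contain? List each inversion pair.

Finding inversions in [1, 12, 6, 13, 1, 8]:

(1, 2): arr[1]=12 > arr[2]=6
(1, 4): arr[1]=12 > arr[4]=1
(1, 5): arr[1]=12 > arr[5]=8
(2, 4): arr[2]=6 > arr[4]=1
(3, 4): arr[3]=13 > arr[4]=1
(3, 5): arr[3]=13 > arr[5]=8

Total inversions: 6

The array has 6 inversion(s): (1,2), (1,4), (1,5), (2,4), (3,4), (3,5). Each pair (i,j) satisfies i < j and arr[i] > arr[j].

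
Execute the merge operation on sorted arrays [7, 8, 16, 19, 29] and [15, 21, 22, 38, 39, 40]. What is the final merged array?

Merging process:

Compare 7 vs 15: take 7 from left. Merged: [7]
Compare 8 vs 15: take 8 from left. Merged: [7, 8]
Compare 16 vs 15: take 15 from right. Merged: [7, 8, 15]
Compare 16 vs 21: take 16 from left. Merged: [7, 8, 15, 16]
Compare 19 vs 21: take 19 from left. Merged: [7, 8, 15, 16, 19]
Compare 29 vs 21: take 21 from right. Merged: [7, 8, 15, 16, 19, 21]
Compare 29 vs 22: take 22 from right. Merged: [7, 8, 15, 16, 19, 21, 22]
Compare 29 vs 38: take 29 from left. Merged: [7, 8, 15, 16, 19, 21, 22, 29]
Append remaining from right: [38, 39, 40]. Merged: [7, 8, 15, 16, 19, 21, 22, 29, 38, 39, 40]

Final merged array: [7, 8, 15, 16, 19, 21, 22, 29, 38, 39, 40]
Total comparisons: 8

The merged array is [7, 8, 15, 16, 19, 21, 22, 29, 38, 39, 40], requiring 8 comparisons. The merge step runs in O(n) time where n is the total number of elements.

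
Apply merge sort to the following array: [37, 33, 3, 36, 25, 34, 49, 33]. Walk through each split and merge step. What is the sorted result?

Merge sort trace:

Split: [37, 33, 3, 36, 25, 34, 49, 33] -> [37, 33, 3, 36] and [25, 34, 49, 33]
  Split: [37, 33, 3, 36] -> [37, 33] and [3, 36]
    Split: [37, 33] -> [37] and [33]
    Merge: [37] + [33] -> [33, 37]
    Split: [3, 36] -> [3] and [36]
    Merge: [3] + [36] -> [3, 36]
  Merge: [33, 37] + [3, 36] -> [3, 33, 36, 37]
  Split: [25, 34, 49, 33] -> [25, 34] and [49, 33]
    Split: [25, 34] -> [25] and [34]
    Merge: [25] + [34] -> [25, 34]
    Split: [49, 33] -> [49] and [33]
    Merge: [49] + [33] -> [33, 49]
  Merge: [25, 34] + [33, 49] -> [25, 33, 34, 49]
Merge: [3, 33, 36, 37] + [25, 33, 34, 49] -> [3, 25, 33, 33, 34, 36, 37, 49]

Final sorted array: [3, 25, 33, 33, 34, 36, 37, 49]

The merge sort proceeds by recursively splitting the array and merging sorted halves.
After all merges, the sorted array is [3, 25, 33, 33, 34, 36, 37, 49].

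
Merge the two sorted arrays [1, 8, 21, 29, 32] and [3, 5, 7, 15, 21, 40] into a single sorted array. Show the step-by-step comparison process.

Merging process:

Compare 1 vs 3: take 1 from left. Merged: [1]
Compare 8 vs 3: take 3 from right. Merged: [1, 3]
Compare 8 vs 5: take 5 from right. Merged: [1, 3, 5]
Compare 8 vs 7: take 7 from right. Merged: [1, 3, 5, 7]
Compare 8 vs 15: take 8 from left. Merged: [1, 3, 5, 7, 8]
Compare 21 vs 15: take 15 from right. Merged: [1, 3, 5, 7, 8, 15]
Compare 21 vs 21: take 21 from left. Merged: [1, 3, 5, 7, 8, 15, 21]
Compare 29 vs 21: take 21 from right. Merged: [1, 3, 5, 7, 8, 15, 21, 21]
Compare 29 vs 40: take 29 from left. Merged: [1, 3, 5, 7, 8, 15, 21, 21, 29]
Compare 32 vs 40: take 32 from left. Merged: [1, 3, 5, 7, 8, 15, 21, 21, 29, 32]
Append remaining from right: [40]. Merged: [1, 3, 5, 7, 8, 15, 21, 21, 29, 32, 40]

Final merged array: [1, 3, 5, 7, 8, 15, 21, 21, 29, 32, 40]
Total comparisons: 10

The merged array is [1, 3, 5, 7, 8, 15, 21, 21, 29, 32, 40], requiring 10 comparisons. The merge step runs in O(n) time where n is the total number of elements.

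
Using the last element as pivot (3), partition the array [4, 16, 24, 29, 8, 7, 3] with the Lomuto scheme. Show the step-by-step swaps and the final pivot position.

Lomuto partition with pivot = 3:

Initial array: [4, 16, 24, 29, 8, 7, 3]

arr[0]=4 > 3: no swap
arr[1]=16 > 3: no swap
arr[2]=24 > 3: no swap
arr[3]=29 > 3: no swap
arr[4]=8 > 3: no swap
arr[5]=7 > 3: no swap

Place pivot at position 0: [3, 16, 24, 29, 8, 7, 4]
Pivot position: 0

After partitioning with pivot 3, the array becomes [3, 16, 24, 29, 8, 7, 4]. The pivot is placed at index 0. All elements to the left of the pivot are <= 3, and all elements to the right are > 3.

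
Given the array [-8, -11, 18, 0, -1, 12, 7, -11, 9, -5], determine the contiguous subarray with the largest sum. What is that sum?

Using Kadane's algorithm on [-8, -11, 18, 0, -1, 12, 7, -11, 9, -5]:

Scanning through the array:
Position 1 (value -11): max_ending_here = -11, max_so_far = -8
Position 2 (value 18): max_ending_here = 18, max_so_far = 18
Position 3 (value 0): max_ending_here = 18, max_so_far = 18
Position 4 (value -1): max_ending_here = 17, max_so_far = 18
Position 5 (value 12): max_ending_here = 29, max_so_far = 29
Position 6 (value 7): max_ending_here = 36, max_so_far = 36
Position 7 (value -11): max_ending_here = 25, max_so_far = 36
Position 8 (value 9): max_ending_here = 34, max_so_far = 36
Position 9 (value -5): max_ending_here = 29, max_so_far = 36

Maximum subarray: [18, 0, -1, 12, 7]
Maximum sum: 36

The maximum subarray is [18, 0, -1, 12, 7] with sum 36. This subarray runs from index 2 to index 6.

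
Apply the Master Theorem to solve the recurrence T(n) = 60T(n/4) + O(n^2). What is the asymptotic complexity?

Master Theorem for T(n) = 60T(n/4) + O(n^2):

a = 60, b = 4, c = 2
log_b(a) = log_4(60) = 2.9534

Case 1: c = 2 < log_4(60) = 2.9534
T(n) = O(n^(log_4 60))

For T(n) = 60T(n/4) + O(n^2): log_4(60) = 2.9534. This is Case 1 of the Master Theorem (c < log_b(a), work dominated by leaves), giving O(n^(log_4 60)).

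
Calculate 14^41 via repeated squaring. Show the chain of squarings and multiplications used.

Computing 14^41 by squaring (build up from 14^1; each line after the first costs one multiplication):

14^1 = 14
14^2 = (14^1)^2 = 14^2 = 196
14^4 = (14^2)^2 = 196^2 = 38416
14^5 = 14 * 14^4 = 14 * 38416 = 537824
14^10 = (14^5)^2 = 537824^2 = 289254654976
14^20 = (14^10)^2 = 289254654976^2 = 83668255425284801560576
14^40 = (14^20)^2 = 83668255425284801560576^2 = 7000376965910699630056503868178506524997451776
14^41 = 14 * 14^40 = 14 * 7000376965910699630056503868178506524997451776 = 98005277522749794820791054154499091349964324864

Result: 98005277522749794820791054154499091349964324864
Multiplications needed: 7 (7 lines after 14^1)

14^41 = 98005277522749794820791054154499091349964324864. Using exponentiation by squaring, this requires 7 multiplications. The key idea: if the exponent is even, square the half-power; if odd, multiply by the base once.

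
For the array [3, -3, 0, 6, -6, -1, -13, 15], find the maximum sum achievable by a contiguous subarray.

Using Kadane's algorithm on [3, -3, 0, 6, -6, -1, -13, 15]:

Scanning through the array:
Position 1 (value -3): max_ending_here = 0, max_so_far = 3
Position 2 (value 0): max_ending_here = 0, max_so_far = 3
Position 3 (value 6): max_ending_here = 6, max_so_far = 6
Position 4 (value -6): max_ending_here = 0, max_so_far = 6
Position 5 (value -1): max_ending_here = -1, max_so_far = 6
Position 6 (value -13): max_ending_here = -13, max_so_far = 6
Position 7 (value 15): max_ending_here = 15, max_so_far = 15

Maximum subarray: [15]
Maximum sum: 15

The maximum subarray is [15] with sum 15. This subarray runs from index 7 to index 7.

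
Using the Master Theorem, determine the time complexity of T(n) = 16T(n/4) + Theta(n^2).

Master Theorem for T(n) = 16T(n/4) + O(n^2):

a = 16, b = 4, c = 2
log_b(a) = log_4(16) = 2.0000

Case 2: c = 2 = log_4(16) = 2.0000
T(n) = O(n^2 log n) = O(n^2 log n)

For T(n) = 16T(n/4) + O(n^2): log_4(16) = 2.0000. This is Case 2 of the Master Theorem (c = log_b(a), equal work at all levels), giving O(n^2 log n).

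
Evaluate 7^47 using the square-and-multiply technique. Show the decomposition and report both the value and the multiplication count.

Computing 7^47 by squaring (build up from 7^1; each line after the first costs one multiplication):

7^1 = 7
7^2 = (7^1)^2 = 7^2 = 49
7^4 = (7^2)^2 = 49^2 = 2401
7^5 = 7 * 7^4 = 7 * 2401 = 16807
7^10 = (7^5)^2 = 16807^2 = 282475249
7^11 = 7 * 7^10 = 7 * 282475249 = 1977326743
7^22 = (7^11)^2 = 1977326743^2 = 3909821048582988049
7^23 = 7 * 7^22 = 7 * 3909821048582988049 = 27368747340080916343
7^46 = (7^23)^2 = 27368747340080916343^2 = 749048330965186233494494102694564493649
7^47 = 7 * 7^46 = 7 * 749048330965186233494494102694564493649 = 5243338316756303634461458718861951455543

Result: 5243338316756303634461458718861951455543
Multiplications needed: 9 (9 lines after 7^1)

7^47 = 5243338316756303634461458718861951455543. Using exponentiation by squaring, this requires 9 multiplications. The key idea: if the exponent is even, square the half-power; if odd, multiply by the base once.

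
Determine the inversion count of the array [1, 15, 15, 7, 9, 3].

Finding inversions in [1, 15, 15, 7, 9, 3]:

(1, 3): arr[1]=15 > arr[3]=7
(1, 4): arr[1]=15 > arr[4]=9
(1, 5): arr[1]=15 > arr[5]=3
(2, 3): arr[2]=15 > arr[3]=7
(2, 4): arr[2]=15 > arr[4]=9
(2, 5): arr[2]=15 > arr[5]=3
(3, 5): arr[3]=7 > arr[5]=3
(4, 5): arr[4]=9 > arr[5]=3

Total inversions: 8

The array has 8 inversion(s): (1,3), (1,4), (1,5), (2,3), (2,4), (2,5), (3,5), (4,5). Each pair (i,j) satisfies i < j and arr[i] > arr[j].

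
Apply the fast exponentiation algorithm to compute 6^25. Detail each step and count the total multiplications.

Computing 6^25 by squaring (build up from 6^1; each line after the first costs one multiplication):

6^1 = 6
6^2 = (6^1)^2 = 6^2 = 36
6^3 = 6 * 6^2 = 6 * 36 = 216
6^6 = (6^3)^2 = 216^2 = 46656
6^12 = (6^6)^2 = 46656^2 = 2176782336
6^24 = (6^12)^2 = 2176782336^2 = 4738381338321616896
6^25 = 6 * 6^24 = 6 * 4738381338321616896 = 28430288029929701376

Result: 28430288029929701376
Multiplications needed: 6 (6 lines after 6^1)

6^25 = 28430288029929701376. Using exponentiation by squaring, this requires 6 multiplications. The key idea: if the exponent is even, square the half-power; if odd, multiply by the base once.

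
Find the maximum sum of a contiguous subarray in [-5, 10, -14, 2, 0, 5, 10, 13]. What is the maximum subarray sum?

Using Kadane's algorithm on [-5, 10, -14, 2, 0, 5, 10, 13]:

Scanning through the array:
Position 1 (value 10): max_ending_here = 10, max_so_far = 10
Position 2 (value -14): max_ending_here = -4, max_so_far = 10
Position 3 (value 2): max_ending_here = 2, max_so_far = 10
Position 4 (value 0): max_ending_here = 2, max_so_far = 10
Position 5 (value 5): max_ending_here = 7, max_so_far = 10
Position 6 (value 10): max_ending_here = 17, max_so_far = 17
Position 7 (value 13): max_ending_here = 30, max_so_far = 30

Maximum subarray: [2, 0, 5, 10, 13]
Maximum sum: 30

The maximum subarray is [2, 0, 5, 10, 13] with sum 30. This subarray runs from index 3 to index 7.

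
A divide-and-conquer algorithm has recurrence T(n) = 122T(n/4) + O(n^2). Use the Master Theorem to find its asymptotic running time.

Master Theorem for T(n) = 122T(n/4) + O(n^2):

a = 122, b = 4, c = 2
log_b(a) = log_4(122) = 3.4654

Case 1: c = 2 < log_4(122) = 3.4654
T(n) = O(n^(log_4 122))

For T(n) = 122T(n/4) + O(n^2): log_4(122) = 3.4654. This is Case 1 of the Master Theorem (c < log_b(a), work dominated by leaves), giving O(n^(log_4 122)).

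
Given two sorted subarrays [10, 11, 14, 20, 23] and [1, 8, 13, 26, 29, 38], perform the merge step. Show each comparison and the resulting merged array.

Merging process:

Compare 10 vs 1: take 1 from right. Merged: [1]
Compare 10 vs 8: take 8 from right. Merged: [1, 8]
Compare 10 vs 13: take 10 from left. Merged: [1, 8, 10]
Compare 11 vs 13: take 11 from left. Merged: [1, 8, 10, 11]
Compare 14 vs 13: take 13 from right. Merged: [1, 8, 10, 11, 13]
Compare 14 vs 26: take 14 from left. Merged: [1, 8, 10, 11, 13, 14]
Compare 20 vs 26: take 20 from left. Merged: [1, 8, 10, 11, 13, 14, 20]
Compare 23 vs 26: take 23 from left. Merged: [1, 8, 10, 11, 13, 14, 20, 23]
Append remaining from right: [26, 29, 38]. Merged: [1, 8, 10, 11, 13, 14, 20, 23, 26, 29, 38]

Final merged array: [1, 8, 10, 11, 13, 14, 20, 23, 26, 29, 38]
Total comparisons: 8

The merged array is [1, 8, 10, 11, 13, 14, 20, 23, 26, 29, 38], requiring 8 comparisons. The merge step runs in O(n) time where n is the total number of elements.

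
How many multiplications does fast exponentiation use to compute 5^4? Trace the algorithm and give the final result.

Computing 5^4 by squaring (build up from 5^1; each line after the first costs one multiplication):

5^1 = 5
5^2 = (5^1)^2 = 5^2 = 25
5^4 = (5^2)^2 = 25^2 = 625

Result: 625
Multiplications needed: 2 (2 lines after 5^1)

5^4 = 625. Using exponentiation by squaring, this requires 2 multiplications. The key idea: if the exponent is even, square the half-power; if odd, multiply by the base once.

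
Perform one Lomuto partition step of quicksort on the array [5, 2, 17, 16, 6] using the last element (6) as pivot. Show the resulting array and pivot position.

Lomuto partition with pivot = 6:

Initial array: [5, 2, 17, 16, 6]

arr[0]=5 <= 6: swap with position 0, array becomes [5, 2, 17, 16, 6]
arr[1]=2 <= 6: swap with position 1, array becomes [5, 2, 17, 16, 6]
arr[2]=17 > 6: no swap
arr[3]=16 > 6: no swap

Place pivot at position 2: [5, 2, 6, 16, 17]
Pivot position: 2

After partitioning with pivot 6, the array becomes [5, 2, 6, 16, 17]. The pivot is placed at index 2. All elements to the left of the pivot are <= 6, and all elements to the right are > 6.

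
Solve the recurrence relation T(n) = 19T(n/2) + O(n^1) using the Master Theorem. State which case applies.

Master Theorem for T(n) = 19T(n/2) + O(n^1):

a = 19, b = 2, c = 1
log_b(a) = log_2(19) = 4.2479

Case 1: c = 1 < log_2(19) = 4.2479
T(n) = O(n^(log_2 19))

For T(n) = 19T(n/2) + O(n^1): log_2(19) = 4.2479. This is Case 1 of the Master Theorem (c < log_b(a), work dominated by leaves), giving O(n^(log_2 19)).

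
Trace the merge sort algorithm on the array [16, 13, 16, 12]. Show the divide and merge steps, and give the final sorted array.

Merge sort trace:

Split: [16, 13, 16, 12] -> [16, 13] and [16, 12]
  Split: [16, 13] -> [16] and [13]
  Merge: [16] + [13] -> [13, 16]
  Split: [16, 12] -> [16] and [12]
  Merge: [16] + [12] -> [12, 16]
Merge: [13, 16] + [12, 16] -> [12, 13, 16, 16]

Final sorted array: [12, 13, 16, 16]

The merge sort proceeds by recursively splitting the array and merging sorted halves.
After all merges, the sorted array is [12, 13, 16, 16].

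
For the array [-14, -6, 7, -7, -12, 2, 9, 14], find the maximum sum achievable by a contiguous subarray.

Using Kadane's algorithm on [-14, -6, 7, -7, -12, 2, 9, 14]:

Scanning through the array:
Position 1 (value -6): max_ending_here = -6, max_so_far = -6
Position 2 (value 7): max_ending_here = 7, max_so_far = 7
Position 3 (value -7): max_ending_here = 0, max_so_far = 7
Position 4 (value -12): max_ending_here = -12, max_so_far = 7
Position 5 (value 2): max_ending_here = 2, max_so_far = 7
Position 6 (value 9): max_ending_here = 11, max_so_far = 11
Position 7 (value 14): max_ending_here = 25, max_so_far = 25

Maximum subarray: [2, 9, 14]
Maximum sum: 25

The maximum subarray is [2, 9, 14] with sum 25. This subarray runs from index 5 to index 7.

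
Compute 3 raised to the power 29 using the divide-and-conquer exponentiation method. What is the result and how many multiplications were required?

Computing 3^29 by squaring (build up from 3^1; each line after the first costs one multiplication):

3^1 = 3
3^2 = (3^1)^2 = 3^2 = 9
3^3 = 3 * 3^2 = 3 * 9 = 27
3^6 = (3^3)^2 = 27^2 = 729
3^7 = 3 * 3^6 = 3 * 729 = 2187
3^14 = (3^7)^2 = 2187^2 = 4782969
3^28 = (3^14)^2 = 4782969^2 = 22876792454961
3^29 = 3 * 3^28 = 3 * 22876792454961 = 68630377364883

Result: 68630377364883
Multiplications needed: 7 (7 lines after 3^1)

3^29 = 68630377364883. Using exponentiation by squaring, this requires 7 multiplications. The key idea: if the exponent is even, square the half-power; if odd, multiply by the base once.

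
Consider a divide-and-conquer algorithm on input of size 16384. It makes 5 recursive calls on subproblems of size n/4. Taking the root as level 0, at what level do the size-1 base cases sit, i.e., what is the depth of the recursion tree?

For divide and conquer with division factor 4:

Problem sizes at each level:
Level 0: 16384
Level 1: 4096
Level 2: 1024
Level 3: 256
Level 4: 64
Level 5: 16
Level 6: 4
Level 7: 1

The root is level 0 and the size-1 base case is level 7 (the tree spans levels 0 through 7, i.e. 8 levels counting the root), so the depth is the number of divisions: log_4(16384) = 7

The recursion tree depth is log_4(16384) = 7. At each level, the problem size is divided by 4, so it takes 7 divisions to reduce to a base case of size 1. The algorithm makes 5 recursive calls at each level.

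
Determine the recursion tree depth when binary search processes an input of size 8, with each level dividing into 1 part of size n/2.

For divide and conquer with division factor 2:

Problem sizes at each level:
Level 0: 8
Level 1: 4
Level 2: 2
Level 3: 1

The root is level 0 and the size-1 base case is level 3 (the tree spans levels 0 through 3, i.e. 4 levels counting the root), so the depth is the number of divisions: log_2(8) = 3

The recursion tree depth is log_2(8) = 3. At each level, the problem size is divided by 2, so it takes 3 divisions to reduce to a base case of size 1. The algorithm makes 1 recursive call at each level.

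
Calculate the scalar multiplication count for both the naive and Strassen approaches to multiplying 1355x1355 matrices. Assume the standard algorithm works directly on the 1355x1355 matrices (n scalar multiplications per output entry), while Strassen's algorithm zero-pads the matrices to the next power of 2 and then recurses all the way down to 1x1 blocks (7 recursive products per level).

Matrix multiplication for 1355x1355 matrices:

Strassen's algorithm requires power-of-2 dimensions. Pad 1355x1355 to 2048x2048 (next power of 2).

Standard algorithm: 1355^3 = 2487813875 multiplications
Strassen's algorithm: 7^(log2(2048)) = 7^11 = 1977326743 multiplications
Savings: 2487813875 - 1977326743 = 510487132 multiplications

Standard: 2487813875 multiplications (1355^3). Strassen: 1977326743 multiplications (7^11, after padding to 2048x2048). Strassen reduces 8 recursive multiplications to 7 at each level.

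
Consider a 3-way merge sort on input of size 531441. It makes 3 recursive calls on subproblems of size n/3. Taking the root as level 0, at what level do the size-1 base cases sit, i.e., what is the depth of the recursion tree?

For divide and conquer with division factor 3:

Problem sizes at each level:
Level 0: 531441
Level 1: 177147
Level 2: 59049
Level 3: 19683
Level 4: 6561
Level 5: 2187
Level 6: 729
Level 7: 243
Level 8: 81
Level 9: 27
Level 10: 9
Level 11: 3
Level 12: 1

The root is level 0 and the size-1 base case is level 12 (the tree spans levels 0 through 12, i.e. 13 levels counting the root), so the depth is the number of divisions: log_3(531441) = 12

The recursion tree depth is log_3(531441) = 12. At each level, the problem size is divided by 3, so it takes 12 divisions to reduce to a base case of size 1. The algorithm makes 3 recursive calls at each level.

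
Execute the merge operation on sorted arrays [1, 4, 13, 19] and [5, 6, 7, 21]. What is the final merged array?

Merging process:

Compare 1 vs 5: take 1 from left. Merged: [1]
Compare 4 vs 5: take 4 from left. Merged: [1, 4]
Compare 13 vs 5: take 5 from right. Merged: [1, 4, 5]
Compare 13 vs 6: take 6 from right. Merged: [1, 4, 5, 6]
Compare 13 vs 7: take 7 from right. Merged: [1, 4, 5, 6, 7]
Compare 13 vs 21: take 13 from left. Merged: [1, 4, 5, 6, 7, 13]
Compare 19 vs 21: take 19 from left. Merged: [1, 4, 5, 6, 7, 13, 19]
Append remaining from right: [21]. Merged: [1, 4, 5, 6, 7, 13, 19, 21]

Final merged array: [1, 4, 5, 6, 7, 13, 19, 21]
Total comparisons: 7

The merged array is [1, 4, 5, 6, 7, 13, 19, 21], requiring 7 comparisons. The merge step runs in O(n) time where n is the total number of elements.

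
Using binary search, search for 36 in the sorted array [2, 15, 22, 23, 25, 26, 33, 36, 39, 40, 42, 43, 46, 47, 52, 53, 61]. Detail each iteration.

Binary search for 36 in [2, 15, 22, 23, 25, 26, 33, 36, 39, 40, 42, 43, 46, 47, 52, 53, 61]:

lo=0, hi=16, mid=8, arr[mid]=39 -> 39 > 36, search left half
lo=0, hi=7, mid=3, arr[mid]=23 -> 23 < 36, search right half
lo=4, hi=7, mid=5, arr[mid]=26 -> 26 < 36, search right half
lo=6, hi=7, mid=6, arr[mid]=33 -> 33 < 36, search right half
lo=7, hi=7, mid=7, arr[mid]=36 -> Found target at index 7!

Binary search finds 36 at index 7 after 5 comparisons. The search repeatedly halves the search space by comparing with the middle element.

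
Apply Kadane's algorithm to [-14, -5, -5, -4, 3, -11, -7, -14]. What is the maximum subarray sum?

Using Kadane's algorithm on [-14, -5, -5, -4, 3, -11, -7, -14]:

Scanning through the array:
Position 1 (value -5): max_ending_here = -5, max_so_far = -5
Position 2 (value -5): max_ending_here = -5, max_so_far = -5
Position 3 (value -4): max_ending_here = -4, max_so_far = -4
Position 4 (value 3): max_ending_here = 3, max_so_far = 3
Position 5 (value -11): max_ending_here = -8, max_so_far = 3
Position 6 (value -7): max_ending_here = -7, max_so_far = 3
Position 7 (value -14): max_ending_here = -14, max_so_far = 3

Maximum subarray: [3]
Maximum sum: 3

The maximum subarray is [3] with sum 3. This subarray runs from index 4 to index 4.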